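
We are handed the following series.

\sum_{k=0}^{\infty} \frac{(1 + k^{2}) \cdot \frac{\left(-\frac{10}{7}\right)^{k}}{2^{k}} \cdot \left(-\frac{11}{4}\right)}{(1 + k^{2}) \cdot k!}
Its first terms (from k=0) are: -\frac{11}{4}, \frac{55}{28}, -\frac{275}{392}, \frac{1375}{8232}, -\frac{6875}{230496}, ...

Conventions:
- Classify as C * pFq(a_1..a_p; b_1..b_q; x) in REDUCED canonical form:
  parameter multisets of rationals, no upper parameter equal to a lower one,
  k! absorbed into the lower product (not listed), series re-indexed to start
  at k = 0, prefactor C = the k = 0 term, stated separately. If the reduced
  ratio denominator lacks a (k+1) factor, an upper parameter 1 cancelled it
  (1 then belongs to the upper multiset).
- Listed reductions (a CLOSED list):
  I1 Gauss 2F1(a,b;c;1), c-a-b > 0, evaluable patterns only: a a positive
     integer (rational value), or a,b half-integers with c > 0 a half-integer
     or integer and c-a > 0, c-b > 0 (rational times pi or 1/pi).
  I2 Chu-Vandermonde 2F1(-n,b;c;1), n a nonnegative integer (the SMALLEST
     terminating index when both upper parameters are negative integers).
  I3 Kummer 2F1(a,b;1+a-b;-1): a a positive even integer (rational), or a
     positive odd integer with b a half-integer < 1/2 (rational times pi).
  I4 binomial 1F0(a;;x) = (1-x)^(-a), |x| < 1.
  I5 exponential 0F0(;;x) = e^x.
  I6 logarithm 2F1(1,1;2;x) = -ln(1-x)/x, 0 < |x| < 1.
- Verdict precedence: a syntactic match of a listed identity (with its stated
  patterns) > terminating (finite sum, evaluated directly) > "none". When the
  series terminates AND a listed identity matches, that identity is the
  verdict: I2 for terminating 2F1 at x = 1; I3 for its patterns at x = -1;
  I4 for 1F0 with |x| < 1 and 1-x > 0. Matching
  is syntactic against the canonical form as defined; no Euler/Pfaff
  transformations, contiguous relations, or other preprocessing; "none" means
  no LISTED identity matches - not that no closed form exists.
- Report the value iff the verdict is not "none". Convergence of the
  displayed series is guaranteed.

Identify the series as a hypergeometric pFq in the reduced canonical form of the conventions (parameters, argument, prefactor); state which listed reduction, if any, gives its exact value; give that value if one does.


Prefactor -\frac{11}{4}, argument -\frac{5}{7}: 0F0 with upper {-} over lower {-}. Verdict: this is the I5 exponential reduction (the 0F0 exponential series at x = -\frac{5}{7}). Value: \left(-\frac{11}{4}\right) \cdot e^{-\frac{5}{7}}.

Structural cue: from the first term -\frac{11}{4}: the two k-th powers (C = -11/4, x = -5/7) combine into one argument.
Ratio: r(k) = -\frac{5}{7} * 1 / [(k+1)] - rational in k, leading ratio -\frac{5}{7}; with t_0 = -\frac{11}{4}, classification follows.


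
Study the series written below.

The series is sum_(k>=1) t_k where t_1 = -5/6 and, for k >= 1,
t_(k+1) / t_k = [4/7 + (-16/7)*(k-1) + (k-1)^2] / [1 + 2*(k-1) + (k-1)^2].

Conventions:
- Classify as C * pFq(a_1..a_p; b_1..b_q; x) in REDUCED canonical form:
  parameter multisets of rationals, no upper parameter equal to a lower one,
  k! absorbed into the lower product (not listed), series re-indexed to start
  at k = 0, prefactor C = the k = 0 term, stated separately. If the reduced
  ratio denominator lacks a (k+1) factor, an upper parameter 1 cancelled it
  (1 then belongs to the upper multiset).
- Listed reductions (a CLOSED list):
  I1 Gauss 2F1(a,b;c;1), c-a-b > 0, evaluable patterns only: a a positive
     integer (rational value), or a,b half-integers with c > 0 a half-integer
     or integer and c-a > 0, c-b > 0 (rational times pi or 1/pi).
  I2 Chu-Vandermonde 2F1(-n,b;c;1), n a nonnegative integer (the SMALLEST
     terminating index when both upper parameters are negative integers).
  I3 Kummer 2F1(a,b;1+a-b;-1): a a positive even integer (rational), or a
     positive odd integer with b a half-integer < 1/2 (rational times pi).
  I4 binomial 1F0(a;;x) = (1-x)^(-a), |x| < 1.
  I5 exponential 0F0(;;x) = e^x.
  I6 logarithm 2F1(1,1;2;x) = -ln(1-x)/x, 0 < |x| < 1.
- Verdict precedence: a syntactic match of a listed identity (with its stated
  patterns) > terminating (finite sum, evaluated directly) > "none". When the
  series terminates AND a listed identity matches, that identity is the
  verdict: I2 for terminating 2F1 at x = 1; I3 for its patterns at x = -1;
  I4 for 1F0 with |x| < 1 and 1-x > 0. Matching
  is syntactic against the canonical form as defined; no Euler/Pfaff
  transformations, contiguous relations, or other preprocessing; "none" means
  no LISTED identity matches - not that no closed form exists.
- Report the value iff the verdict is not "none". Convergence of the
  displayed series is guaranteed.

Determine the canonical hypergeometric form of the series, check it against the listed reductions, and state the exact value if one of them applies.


Structural cue: t_0 = -5/6 here, and the expanded ratio factors over Q; prefactor -5/6, roots give parameters.
Consecutive-term ratio: r(k) = 1 * (k-2) (k-2/7) / [(k+1) (k+1)] - rational in k, leading ratio 1; with t_0 = -5/6, classification follows.

x = 1 here; the reduced form reads 2F1, upper {-2, -2/7}, lower {1}, C = -5/6. Verdict (x = 1): Chu-Vandermonde (I2) applies (terminating 2F1 at x = 1 with n = 2, b = -2/7, c = 1). Hence: -60/49.


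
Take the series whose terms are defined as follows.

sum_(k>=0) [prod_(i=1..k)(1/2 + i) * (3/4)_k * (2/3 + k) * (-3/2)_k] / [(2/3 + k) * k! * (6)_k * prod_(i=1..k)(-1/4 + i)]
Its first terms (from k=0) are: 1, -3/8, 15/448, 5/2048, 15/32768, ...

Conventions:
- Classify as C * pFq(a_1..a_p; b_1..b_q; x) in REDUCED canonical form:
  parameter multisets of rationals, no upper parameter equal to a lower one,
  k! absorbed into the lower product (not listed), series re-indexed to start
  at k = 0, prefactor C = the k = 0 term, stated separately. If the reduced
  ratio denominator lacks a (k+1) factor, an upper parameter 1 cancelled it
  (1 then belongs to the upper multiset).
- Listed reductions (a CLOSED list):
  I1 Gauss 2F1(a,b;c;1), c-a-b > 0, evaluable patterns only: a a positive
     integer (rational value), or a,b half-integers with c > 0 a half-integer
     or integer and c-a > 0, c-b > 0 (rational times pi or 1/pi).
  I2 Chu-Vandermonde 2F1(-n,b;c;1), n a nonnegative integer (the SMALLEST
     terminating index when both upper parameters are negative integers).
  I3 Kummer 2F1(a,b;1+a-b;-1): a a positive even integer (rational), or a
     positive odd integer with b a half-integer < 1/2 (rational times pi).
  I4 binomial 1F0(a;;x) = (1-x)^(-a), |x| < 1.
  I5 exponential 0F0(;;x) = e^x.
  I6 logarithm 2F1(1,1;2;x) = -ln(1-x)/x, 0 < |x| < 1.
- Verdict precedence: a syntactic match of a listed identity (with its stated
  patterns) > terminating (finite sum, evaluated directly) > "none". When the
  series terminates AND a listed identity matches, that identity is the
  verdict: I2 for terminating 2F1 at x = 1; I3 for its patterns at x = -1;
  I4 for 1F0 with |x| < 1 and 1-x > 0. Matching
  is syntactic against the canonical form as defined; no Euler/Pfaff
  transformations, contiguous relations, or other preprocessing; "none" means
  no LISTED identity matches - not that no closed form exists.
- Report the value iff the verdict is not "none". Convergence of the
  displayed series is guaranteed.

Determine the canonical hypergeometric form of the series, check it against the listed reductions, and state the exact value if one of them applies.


Classification (C = 1): 2F1 with upper {-3/2, 3/2}, lower {6}, argument x = 1. Verdict at x = 1: Gauss (I1, half-integer pattern) matches (x = 1; upper {-3/2, 3/2} half-integers, c = 6 in the evaluable pattern). Hence: (131072/63063) / pi.

Key observation: from the first term 1: k + 2/3 divides numerator and denominator alike; prefactor 1 after cancelling.
Consecutive-term ratio: r(k) = 1 * (k-3/2) (k+3/2) / [(k+6) (k+1)] ; factor over Q: parameters, x = 1, and C = 1.


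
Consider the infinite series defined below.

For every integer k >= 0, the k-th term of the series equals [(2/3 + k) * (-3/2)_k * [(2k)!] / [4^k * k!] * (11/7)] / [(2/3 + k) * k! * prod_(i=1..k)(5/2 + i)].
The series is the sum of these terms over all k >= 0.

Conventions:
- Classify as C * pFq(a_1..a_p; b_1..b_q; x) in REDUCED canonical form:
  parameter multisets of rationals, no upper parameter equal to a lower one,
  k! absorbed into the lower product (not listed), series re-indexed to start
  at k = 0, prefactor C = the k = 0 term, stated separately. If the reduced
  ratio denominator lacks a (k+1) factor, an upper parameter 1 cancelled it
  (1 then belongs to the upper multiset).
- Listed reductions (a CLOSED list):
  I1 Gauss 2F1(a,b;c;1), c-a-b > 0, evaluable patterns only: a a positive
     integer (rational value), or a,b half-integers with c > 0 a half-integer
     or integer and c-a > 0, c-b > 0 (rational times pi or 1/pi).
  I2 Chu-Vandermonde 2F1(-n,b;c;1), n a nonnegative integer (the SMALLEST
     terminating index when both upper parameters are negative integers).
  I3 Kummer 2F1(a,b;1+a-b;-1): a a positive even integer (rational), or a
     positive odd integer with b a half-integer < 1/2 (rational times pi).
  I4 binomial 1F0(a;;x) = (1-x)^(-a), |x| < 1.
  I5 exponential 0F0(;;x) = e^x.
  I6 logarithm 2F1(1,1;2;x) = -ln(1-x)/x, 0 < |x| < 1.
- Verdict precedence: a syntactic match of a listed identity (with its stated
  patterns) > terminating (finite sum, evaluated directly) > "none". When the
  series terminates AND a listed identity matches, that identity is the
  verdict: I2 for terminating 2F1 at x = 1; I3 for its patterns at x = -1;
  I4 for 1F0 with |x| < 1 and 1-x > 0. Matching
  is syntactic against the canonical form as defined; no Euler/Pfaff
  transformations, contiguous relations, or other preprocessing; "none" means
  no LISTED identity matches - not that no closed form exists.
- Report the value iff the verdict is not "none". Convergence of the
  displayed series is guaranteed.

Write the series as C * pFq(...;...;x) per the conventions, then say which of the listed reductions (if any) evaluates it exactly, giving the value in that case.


With C = 11/7: the canonical form is 2F1(-3/2, 1/2; 7/2; 1). Verdict at x = 1: Gauss (I1, half-integer pattern) matches (x = 1; upper {-3/2, 1/2} half-integers, c = 7/2 in the evaluable pattern). Value: (825/2048) * pi.

Key step: t_0 = 11/7 here, and the (2k)!/(4^k k!) block (C = 11/7, x = 1) is the Pochhammer (1/2)_k.
Ratio: r(k) = 1 * (k-3/2) (k+1/2) / [(k+7/2) (k+1)] - poly over poly, x = 1 from leading terms; C = 11/7 at k = 0.


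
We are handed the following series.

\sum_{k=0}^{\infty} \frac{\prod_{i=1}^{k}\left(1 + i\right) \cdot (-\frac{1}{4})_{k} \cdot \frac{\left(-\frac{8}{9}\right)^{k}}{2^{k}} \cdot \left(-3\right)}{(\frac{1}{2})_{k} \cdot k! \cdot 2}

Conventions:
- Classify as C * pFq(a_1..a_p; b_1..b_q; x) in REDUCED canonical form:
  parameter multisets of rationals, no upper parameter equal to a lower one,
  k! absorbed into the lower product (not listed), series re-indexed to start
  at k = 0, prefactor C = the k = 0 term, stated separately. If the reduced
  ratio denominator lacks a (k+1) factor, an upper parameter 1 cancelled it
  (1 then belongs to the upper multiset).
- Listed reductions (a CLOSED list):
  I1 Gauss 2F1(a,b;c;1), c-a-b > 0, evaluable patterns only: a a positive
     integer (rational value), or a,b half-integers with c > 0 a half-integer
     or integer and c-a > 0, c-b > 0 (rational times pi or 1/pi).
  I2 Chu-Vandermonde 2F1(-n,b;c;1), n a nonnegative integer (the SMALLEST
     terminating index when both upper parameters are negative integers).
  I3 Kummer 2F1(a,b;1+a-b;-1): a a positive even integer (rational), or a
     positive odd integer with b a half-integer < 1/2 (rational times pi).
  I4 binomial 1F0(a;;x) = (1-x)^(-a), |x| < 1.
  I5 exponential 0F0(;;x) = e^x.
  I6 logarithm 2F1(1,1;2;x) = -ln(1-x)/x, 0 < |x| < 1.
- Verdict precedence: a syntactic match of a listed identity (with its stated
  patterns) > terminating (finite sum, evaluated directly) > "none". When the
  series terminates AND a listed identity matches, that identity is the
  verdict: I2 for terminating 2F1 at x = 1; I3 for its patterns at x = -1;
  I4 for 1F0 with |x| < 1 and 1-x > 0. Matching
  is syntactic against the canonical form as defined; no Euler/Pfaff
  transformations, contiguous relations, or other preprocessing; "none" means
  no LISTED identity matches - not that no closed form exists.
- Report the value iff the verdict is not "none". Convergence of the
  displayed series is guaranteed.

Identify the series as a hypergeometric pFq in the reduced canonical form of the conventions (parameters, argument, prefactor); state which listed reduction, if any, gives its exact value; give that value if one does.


First insight: with t_0 = -\frac{3}{2}, the two k-th powers (C = -3/2) combine into one argument.
Step ratio: r(k) = -\frac{4}{9} * (k-\frac{1}{4}) (k+2) / [(k+\frac{1}{2}) (k+1)] - rational; roots negated = parameters, x = -\frac{4}{9}, C = -\frac{3}{2}.

Canonical form: C = -\frac{3}{2} times 2F1 with upper {-\frac{1}{4}, 2}, lower {\frac{1}{2}}, x = -\frac{4}{9}. Verdict: none - this 2F1 at x = -\frac{4}{9} matches no listed pattern, and upper {-\frac{1}{4}, 2} holds no stopper.


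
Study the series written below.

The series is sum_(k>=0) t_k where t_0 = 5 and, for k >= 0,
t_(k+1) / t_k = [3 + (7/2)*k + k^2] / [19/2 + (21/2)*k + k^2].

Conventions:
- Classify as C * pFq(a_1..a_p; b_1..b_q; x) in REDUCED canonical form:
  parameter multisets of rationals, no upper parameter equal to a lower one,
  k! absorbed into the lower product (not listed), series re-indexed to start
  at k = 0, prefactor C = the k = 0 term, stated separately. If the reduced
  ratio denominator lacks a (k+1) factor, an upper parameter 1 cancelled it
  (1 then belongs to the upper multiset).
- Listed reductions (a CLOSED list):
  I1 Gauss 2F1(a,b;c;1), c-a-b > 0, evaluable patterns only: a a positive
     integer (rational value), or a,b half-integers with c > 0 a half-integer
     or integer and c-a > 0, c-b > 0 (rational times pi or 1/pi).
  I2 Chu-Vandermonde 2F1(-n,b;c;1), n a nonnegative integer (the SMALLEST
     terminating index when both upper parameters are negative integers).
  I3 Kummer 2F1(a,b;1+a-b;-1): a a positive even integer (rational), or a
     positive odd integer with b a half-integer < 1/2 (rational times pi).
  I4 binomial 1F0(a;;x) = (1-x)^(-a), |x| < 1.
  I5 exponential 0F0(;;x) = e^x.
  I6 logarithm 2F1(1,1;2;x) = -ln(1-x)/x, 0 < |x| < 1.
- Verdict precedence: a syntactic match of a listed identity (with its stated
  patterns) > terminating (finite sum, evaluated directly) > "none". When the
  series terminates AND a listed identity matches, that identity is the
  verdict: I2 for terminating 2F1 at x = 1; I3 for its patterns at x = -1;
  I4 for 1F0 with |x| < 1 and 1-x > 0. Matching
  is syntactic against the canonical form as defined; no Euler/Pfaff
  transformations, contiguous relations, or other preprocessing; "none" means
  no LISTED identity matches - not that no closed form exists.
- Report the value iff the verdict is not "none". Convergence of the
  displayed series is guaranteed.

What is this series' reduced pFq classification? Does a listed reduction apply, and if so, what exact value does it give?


Canonical form: C = 5 times 2F1 with upper {3/2, 2}, lower {19/2}, x = 1. Verdict: Gauss (I1, integer-parameter pattern) matches (x = 1: the Gamma ratio telescopes since c-a-b = 6 > 0 and a = 2 in Z>0). Sum: 425/56.

Key observation: x = 1 and roots of the ratio polynomials (prefactor 5) are the negated parameters.
Step ratio: r(k) = 1 * (k+3/2) (k+2) / [(k+19/2) (k+1)] - rational; roots negated = parameters, x = 1, C = 5.


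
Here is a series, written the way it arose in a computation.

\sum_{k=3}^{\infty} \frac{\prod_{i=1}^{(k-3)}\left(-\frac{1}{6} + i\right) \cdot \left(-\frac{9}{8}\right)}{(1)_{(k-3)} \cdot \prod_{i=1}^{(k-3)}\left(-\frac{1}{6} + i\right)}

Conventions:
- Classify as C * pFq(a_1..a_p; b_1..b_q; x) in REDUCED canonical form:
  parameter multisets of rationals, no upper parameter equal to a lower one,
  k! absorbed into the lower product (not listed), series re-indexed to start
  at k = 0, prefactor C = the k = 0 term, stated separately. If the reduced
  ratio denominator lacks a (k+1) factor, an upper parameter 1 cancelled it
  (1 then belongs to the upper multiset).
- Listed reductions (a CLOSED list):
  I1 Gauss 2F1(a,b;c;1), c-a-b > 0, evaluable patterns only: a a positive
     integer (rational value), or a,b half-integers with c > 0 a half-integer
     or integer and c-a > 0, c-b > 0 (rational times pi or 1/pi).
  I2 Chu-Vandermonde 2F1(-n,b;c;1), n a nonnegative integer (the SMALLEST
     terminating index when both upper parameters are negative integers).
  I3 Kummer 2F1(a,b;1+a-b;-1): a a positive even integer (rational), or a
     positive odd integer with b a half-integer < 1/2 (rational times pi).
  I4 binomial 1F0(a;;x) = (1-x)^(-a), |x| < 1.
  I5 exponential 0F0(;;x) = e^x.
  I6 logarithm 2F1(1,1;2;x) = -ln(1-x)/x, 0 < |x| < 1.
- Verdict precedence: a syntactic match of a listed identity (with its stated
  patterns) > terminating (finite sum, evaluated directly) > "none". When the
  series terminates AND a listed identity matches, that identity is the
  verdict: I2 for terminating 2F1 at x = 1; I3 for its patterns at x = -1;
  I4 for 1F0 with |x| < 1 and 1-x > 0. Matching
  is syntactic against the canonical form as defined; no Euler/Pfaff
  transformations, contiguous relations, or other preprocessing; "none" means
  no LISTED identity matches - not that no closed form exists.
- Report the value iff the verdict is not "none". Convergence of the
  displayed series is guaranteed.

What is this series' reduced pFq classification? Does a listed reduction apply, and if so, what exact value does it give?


With C = -\frac{9}{8}: the canonical form is 0F0(-; -; 1). Verdict: exponential (I5) applies (the 0F0 exponential series at x = 1). Value: \left(-\frac{9}{8}\right) \cdot e^{1}.

First insight: x = 1 and the parameter 5/6 appears in both the upper and lower lists and cancels.
Term ratio: r(k) = 1 * 1 / [(k+1)] - rational; roots negated = parameters, x = 1, C = -\frac{9}{8}.


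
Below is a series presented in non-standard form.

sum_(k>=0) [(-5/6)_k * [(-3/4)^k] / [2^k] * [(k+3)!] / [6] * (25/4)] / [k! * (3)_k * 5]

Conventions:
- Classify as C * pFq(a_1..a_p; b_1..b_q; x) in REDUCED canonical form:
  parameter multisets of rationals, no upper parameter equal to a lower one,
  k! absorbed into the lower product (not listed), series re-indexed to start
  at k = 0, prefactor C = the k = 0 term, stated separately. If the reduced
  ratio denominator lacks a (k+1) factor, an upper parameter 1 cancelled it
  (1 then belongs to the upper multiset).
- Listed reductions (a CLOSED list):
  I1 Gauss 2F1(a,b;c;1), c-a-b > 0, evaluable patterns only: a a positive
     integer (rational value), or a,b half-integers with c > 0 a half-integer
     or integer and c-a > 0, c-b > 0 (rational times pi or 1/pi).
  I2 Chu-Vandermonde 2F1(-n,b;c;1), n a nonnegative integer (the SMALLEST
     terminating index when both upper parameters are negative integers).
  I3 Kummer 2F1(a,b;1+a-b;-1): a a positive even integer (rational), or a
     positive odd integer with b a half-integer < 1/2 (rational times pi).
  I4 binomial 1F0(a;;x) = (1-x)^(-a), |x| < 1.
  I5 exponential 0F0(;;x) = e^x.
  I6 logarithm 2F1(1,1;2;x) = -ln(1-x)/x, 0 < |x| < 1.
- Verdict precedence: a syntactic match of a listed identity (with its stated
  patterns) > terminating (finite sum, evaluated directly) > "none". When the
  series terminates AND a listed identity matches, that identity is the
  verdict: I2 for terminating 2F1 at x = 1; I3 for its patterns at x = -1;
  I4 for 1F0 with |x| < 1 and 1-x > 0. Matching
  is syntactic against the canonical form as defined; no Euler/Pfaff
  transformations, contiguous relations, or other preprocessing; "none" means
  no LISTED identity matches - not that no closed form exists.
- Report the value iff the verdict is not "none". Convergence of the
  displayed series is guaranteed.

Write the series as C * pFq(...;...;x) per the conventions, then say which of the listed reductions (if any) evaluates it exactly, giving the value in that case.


x = -3/8 here; the reduced form reads 2F1, upper {-5/6, 4}, lower {3}, C = 5/4. Verdict: none - this 2F1 at x = -3/8 matches no listed pattern, and upper {-5/6, 4} holds no stopper.

Key observation: t_0 = 5/4 here, and the factorial ratio (C = 5/4, x = -3/8) (k+a-1)!/(a-1)! is a rising factorial (a)_k.
Step ratio: r(k) = (-3/8) * (k-5/6) (k+4) / [(k+3) (k+1)] ; factor over Q: parameters, x = (-3/8), and C = 5/4.


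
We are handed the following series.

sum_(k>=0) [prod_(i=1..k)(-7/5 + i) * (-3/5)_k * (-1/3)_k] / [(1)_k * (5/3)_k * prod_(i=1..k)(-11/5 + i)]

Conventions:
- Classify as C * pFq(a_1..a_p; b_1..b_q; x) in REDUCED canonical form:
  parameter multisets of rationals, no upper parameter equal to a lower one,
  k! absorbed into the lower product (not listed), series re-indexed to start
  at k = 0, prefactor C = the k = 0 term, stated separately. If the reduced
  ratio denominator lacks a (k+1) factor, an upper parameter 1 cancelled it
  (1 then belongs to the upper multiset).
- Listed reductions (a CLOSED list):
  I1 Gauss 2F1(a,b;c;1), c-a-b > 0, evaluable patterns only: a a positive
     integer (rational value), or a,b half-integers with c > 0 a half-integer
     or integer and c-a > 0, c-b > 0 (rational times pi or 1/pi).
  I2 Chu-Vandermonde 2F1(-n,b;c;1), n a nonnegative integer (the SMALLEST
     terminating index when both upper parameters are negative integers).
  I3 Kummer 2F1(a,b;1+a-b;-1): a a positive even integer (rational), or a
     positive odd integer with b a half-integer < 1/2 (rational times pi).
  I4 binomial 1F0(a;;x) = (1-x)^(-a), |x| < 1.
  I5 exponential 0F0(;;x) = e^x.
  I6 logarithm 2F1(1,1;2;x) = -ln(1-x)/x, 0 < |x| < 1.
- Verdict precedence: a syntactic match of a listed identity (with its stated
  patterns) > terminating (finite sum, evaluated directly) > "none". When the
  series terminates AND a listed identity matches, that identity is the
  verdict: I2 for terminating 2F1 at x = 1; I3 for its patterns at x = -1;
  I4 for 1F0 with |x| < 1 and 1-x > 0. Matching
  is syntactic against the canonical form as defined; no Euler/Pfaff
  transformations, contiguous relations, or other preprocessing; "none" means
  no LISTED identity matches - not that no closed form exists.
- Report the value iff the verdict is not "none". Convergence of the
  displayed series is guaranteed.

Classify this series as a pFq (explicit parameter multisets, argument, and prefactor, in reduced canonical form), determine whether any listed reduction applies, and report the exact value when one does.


At argument 1: a 3F2 with upper {-3/5, -2/5, -1/3}, lower {-6/5, 5/3}, scaled by C = 1. Verdict: none - this 3F2 at x = 1 matches no listed pattern, and upper {-3/5, -2/5, -1/3} holds no stopper.

Structural cue: t_0 = 1 here, and (1)_k (prefactor 1) is k! itself.
Adjacent-term ratio: r(k) = 1 * (k-3/5) (k-2/5) (k-1/3) / [(k-6/5) (k+5/3) (k+1)] - poly over poly, x = 1 from leading terms; C = 1 at k = 0.


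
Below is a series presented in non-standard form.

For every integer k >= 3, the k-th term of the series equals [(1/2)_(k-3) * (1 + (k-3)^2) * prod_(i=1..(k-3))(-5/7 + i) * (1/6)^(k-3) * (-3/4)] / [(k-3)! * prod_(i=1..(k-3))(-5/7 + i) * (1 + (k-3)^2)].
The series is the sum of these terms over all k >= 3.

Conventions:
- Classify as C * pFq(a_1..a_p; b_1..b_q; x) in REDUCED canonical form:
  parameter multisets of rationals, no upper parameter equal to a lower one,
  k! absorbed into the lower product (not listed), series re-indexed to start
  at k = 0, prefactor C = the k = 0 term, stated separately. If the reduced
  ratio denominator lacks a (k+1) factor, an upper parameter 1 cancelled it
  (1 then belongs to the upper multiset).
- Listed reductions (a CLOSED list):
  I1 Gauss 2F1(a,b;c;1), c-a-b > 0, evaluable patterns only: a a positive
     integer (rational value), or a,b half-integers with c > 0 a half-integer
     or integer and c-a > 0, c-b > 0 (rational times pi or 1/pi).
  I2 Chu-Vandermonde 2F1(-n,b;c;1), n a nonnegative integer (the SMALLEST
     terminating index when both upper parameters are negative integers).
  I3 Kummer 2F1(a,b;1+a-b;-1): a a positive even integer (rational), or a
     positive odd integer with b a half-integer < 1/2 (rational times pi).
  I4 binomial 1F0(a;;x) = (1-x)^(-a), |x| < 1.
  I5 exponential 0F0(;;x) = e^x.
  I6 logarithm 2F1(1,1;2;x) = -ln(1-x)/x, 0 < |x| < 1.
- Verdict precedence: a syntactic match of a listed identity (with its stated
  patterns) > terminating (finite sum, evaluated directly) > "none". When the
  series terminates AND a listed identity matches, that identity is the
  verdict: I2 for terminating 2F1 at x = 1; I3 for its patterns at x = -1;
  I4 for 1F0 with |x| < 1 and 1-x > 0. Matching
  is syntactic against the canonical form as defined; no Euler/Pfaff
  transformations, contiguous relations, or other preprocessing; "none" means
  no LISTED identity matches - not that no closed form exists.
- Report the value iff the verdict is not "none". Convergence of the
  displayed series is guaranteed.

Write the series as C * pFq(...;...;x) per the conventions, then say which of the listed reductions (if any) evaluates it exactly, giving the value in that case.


The series (x = 1/6) is 1F0: upper {1/2}, lower {-}, prefactor -3/4. Verdict (x = 1/6): the I4 binomial reduction applies (the 1F0 binomial series: exponent -1/2, x = 1/6). Hence: (-3/4) * (5/6)^(-1/2).

Key observation: with t_0 = -3/4, the parameter 2/7 appears in both the upper and lower lists and cancels (alongside the other common factor).
Ratio: r(k) = (1/6) * (k+1/2) / [(k+1)] - rational in k, leading ratio (1/6); with t_0 = -3/4, classification follows.


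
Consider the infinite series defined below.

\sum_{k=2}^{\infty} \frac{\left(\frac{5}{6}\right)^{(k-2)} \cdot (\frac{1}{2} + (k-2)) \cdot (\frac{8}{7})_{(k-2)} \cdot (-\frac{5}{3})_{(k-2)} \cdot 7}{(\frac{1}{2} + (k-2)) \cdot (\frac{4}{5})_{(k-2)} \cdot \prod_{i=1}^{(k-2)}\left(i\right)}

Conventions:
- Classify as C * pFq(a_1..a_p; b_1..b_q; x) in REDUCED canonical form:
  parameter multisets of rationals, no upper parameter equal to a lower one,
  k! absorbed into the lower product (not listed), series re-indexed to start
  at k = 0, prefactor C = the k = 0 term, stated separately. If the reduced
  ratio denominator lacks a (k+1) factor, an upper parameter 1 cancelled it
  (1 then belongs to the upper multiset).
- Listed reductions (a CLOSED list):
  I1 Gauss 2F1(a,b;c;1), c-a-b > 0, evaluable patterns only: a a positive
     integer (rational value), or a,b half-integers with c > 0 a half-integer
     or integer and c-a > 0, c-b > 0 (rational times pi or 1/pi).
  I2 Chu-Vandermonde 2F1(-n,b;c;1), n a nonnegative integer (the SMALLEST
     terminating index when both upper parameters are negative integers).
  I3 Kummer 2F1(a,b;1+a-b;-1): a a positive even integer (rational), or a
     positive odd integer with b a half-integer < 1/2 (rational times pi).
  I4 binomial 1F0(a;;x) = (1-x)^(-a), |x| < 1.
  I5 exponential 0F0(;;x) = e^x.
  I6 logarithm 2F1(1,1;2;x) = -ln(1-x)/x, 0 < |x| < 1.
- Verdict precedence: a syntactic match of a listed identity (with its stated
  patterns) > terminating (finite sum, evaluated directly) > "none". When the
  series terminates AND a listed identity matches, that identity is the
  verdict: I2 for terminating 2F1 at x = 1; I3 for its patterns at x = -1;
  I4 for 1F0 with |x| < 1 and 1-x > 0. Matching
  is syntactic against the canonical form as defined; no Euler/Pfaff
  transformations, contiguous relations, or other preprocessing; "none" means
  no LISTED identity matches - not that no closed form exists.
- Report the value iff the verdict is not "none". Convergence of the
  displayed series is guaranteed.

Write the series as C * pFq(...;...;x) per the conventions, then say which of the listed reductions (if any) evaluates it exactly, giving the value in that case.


This is 7 * 2F1(-\frac{5}{3}, \frac{8}{7}; \frac{4}{5}; \frac{5}{6}) in reduced canonical form. Verdict: none. A 2F1 with upper {-\frac{5}{3}, \frac{8}{7}} fits none of I1-I6 at x = \frac{5}{6}; the sum runs forever.

First insight: x = \frac{5}{6} and the factor k + 1/2 cancels (top and bottom), leaving C = 7, x = 5/6.
Adjacent-term ratio: r(k) = \frac{5}{6} * (k-\frac{5}{3}) (k+\frac{8}{7}) / [(k+\frac{4}{5}) (k+1)] - rational in k. x = \frac{5}{6}; t_0 = 7; negate the roots.


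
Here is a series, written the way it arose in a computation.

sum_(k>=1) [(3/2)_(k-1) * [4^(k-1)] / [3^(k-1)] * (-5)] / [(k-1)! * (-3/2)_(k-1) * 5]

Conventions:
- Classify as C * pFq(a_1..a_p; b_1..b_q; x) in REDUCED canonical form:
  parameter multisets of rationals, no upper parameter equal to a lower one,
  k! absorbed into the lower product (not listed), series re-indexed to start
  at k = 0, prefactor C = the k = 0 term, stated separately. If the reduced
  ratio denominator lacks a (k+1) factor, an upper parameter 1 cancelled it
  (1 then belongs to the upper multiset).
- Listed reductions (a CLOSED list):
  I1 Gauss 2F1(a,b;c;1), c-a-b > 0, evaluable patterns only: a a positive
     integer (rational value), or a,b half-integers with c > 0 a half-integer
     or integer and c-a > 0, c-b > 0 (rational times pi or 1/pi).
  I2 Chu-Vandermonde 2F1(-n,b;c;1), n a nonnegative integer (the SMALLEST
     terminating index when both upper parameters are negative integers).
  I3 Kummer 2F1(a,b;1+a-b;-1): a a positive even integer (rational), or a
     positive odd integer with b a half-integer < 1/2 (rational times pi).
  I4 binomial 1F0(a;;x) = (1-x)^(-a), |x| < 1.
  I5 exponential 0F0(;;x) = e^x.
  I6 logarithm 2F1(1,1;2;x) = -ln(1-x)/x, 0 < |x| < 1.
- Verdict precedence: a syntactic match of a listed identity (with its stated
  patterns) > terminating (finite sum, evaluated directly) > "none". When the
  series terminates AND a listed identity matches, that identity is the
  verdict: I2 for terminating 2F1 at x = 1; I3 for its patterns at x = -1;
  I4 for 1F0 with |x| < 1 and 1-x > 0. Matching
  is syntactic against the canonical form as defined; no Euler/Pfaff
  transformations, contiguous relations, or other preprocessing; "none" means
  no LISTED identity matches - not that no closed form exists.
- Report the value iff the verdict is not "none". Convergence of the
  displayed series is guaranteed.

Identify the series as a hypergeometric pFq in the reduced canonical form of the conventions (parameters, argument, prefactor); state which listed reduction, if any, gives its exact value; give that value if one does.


With C = -1: the canonical form is 1F1(3/2; -3/2; 4/3). Verdict: none. Every listed pattern misses the 1F1 form at 4/3, upper {3/2}.

The tell: t_0 = -1 here, and the two geometric factors (prefactor -1) combine into one argument.
Consecutive-term ratio: r(k) = (4/3) * (k+3/2) / [(k-3/2) (k+1)] ; factor over Q: parameters, x = (4/3), and C = -1.


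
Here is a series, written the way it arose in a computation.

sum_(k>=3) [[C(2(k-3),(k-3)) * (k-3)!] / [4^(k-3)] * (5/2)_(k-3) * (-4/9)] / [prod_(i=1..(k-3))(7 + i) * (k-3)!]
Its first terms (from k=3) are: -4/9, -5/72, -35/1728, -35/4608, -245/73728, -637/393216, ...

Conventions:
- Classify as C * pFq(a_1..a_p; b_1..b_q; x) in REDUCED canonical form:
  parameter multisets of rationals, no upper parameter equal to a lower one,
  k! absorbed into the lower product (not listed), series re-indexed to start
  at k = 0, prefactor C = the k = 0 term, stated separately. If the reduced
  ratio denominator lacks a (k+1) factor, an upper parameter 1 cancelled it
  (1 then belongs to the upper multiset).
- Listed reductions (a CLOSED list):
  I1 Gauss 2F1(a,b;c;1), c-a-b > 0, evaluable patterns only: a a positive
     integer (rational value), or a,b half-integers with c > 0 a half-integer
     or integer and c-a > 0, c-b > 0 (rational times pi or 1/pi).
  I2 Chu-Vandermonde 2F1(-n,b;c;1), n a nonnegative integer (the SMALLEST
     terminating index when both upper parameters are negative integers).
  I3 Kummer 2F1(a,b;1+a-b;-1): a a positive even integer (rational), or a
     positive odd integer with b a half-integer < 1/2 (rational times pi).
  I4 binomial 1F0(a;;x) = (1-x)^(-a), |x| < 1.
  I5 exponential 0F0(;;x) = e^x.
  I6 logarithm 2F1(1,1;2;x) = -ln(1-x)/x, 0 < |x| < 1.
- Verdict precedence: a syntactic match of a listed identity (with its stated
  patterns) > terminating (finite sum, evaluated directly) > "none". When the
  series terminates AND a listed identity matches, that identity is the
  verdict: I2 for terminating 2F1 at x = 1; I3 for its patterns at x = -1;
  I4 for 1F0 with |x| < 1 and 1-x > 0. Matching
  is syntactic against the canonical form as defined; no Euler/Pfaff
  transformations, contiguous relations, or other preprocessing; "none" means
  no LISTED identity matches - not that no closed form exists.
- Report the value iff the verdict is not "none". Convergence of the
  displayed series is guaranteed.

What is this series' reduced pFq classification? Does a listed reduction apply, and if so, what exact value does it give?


This is -4/9 * 2F1(1/2, 5/2; 8; 1) in reduced canonical form. Verdict: this is Gauss (I1, half-integer pattern) (x = 1; upper {1/2, 5/2} half-integers, c = 8 in the evaluable pattern). Sum: (-2097152/1216215) / pi.

First insight: x = 1 and C(2k,k) (prefactor -4/9) equals 4^k (1/2)_k / k!.
Step ratio: r(k) = 1 * (k+1/2) (k+5/2) / [(k+8) (k+1)] - rational; roots negated = parameters, x = 1, C = -4/9.


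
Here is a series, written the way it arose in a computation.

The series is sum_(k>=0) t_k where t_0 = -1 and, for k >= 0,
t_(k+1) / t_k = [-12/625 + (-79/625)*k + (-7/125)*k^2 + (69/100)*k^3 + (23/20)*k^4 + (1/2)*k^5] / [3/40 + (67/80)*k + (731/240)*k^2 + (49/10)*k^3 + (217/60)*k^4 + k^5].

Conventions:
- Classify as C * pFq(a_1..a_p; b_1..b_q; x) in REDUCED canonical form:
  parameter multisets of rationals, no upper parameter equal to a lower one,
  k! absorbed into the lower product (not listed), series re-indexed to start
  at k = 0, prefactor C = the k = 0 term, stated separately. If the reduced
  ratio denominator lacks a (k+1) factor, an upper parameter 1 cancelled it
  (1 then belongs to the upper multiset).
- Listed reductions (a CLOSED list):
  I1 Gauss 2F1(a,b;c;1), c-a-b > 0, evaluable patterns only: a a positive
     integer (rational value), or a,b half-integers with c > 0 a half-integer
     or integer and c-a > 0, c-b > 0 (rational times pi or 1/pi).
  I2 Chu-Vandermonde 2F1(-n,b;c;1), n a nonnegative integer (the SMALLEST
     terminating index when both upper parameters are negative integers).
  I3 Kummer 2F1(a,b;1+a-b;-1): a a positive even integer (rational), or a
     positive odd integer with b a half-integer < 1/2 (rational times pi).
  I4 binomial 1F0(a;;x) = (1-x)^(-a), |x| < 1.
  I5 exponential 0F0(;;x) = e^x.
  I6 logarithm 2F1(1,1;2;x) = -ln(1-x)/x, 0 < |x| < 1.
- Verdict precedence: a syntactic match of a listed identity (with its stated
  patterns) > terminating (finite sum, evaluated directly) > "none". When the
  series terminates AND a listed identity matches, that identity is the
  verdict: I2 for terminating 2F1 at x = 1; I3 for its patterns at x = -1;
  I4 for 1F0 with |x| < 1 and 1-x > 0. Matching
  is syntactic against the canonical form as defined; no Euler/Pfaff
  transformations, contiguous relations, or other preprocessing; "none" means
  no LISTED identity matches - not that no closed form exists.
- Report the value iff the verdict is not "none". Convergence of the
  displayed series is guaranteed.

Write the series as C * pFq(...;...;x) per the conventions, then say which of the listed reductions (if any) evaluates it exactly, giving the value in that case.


The tell: from the first term -1: factor the ratio over Q (C = -1, x = 1/2): negated roots = parameters.
Consecutive-term ratio: r(k) = (1/2) * (k-2/5) (k+1/5) (k+4/5) / [(k+1/6) (k+3/4) (k+1)] - rational in k. x = (1/2); t_0 = -1; negate the roots.

The series (x = 1/2) is 3F2: upper {-2/5, 1/5, 4/5}, lower {1/6, 3/4}, prefactor -1. Verdict: none here - no I1-I6 shape fits x = 1/2 with lower {1/6, 3/4}.


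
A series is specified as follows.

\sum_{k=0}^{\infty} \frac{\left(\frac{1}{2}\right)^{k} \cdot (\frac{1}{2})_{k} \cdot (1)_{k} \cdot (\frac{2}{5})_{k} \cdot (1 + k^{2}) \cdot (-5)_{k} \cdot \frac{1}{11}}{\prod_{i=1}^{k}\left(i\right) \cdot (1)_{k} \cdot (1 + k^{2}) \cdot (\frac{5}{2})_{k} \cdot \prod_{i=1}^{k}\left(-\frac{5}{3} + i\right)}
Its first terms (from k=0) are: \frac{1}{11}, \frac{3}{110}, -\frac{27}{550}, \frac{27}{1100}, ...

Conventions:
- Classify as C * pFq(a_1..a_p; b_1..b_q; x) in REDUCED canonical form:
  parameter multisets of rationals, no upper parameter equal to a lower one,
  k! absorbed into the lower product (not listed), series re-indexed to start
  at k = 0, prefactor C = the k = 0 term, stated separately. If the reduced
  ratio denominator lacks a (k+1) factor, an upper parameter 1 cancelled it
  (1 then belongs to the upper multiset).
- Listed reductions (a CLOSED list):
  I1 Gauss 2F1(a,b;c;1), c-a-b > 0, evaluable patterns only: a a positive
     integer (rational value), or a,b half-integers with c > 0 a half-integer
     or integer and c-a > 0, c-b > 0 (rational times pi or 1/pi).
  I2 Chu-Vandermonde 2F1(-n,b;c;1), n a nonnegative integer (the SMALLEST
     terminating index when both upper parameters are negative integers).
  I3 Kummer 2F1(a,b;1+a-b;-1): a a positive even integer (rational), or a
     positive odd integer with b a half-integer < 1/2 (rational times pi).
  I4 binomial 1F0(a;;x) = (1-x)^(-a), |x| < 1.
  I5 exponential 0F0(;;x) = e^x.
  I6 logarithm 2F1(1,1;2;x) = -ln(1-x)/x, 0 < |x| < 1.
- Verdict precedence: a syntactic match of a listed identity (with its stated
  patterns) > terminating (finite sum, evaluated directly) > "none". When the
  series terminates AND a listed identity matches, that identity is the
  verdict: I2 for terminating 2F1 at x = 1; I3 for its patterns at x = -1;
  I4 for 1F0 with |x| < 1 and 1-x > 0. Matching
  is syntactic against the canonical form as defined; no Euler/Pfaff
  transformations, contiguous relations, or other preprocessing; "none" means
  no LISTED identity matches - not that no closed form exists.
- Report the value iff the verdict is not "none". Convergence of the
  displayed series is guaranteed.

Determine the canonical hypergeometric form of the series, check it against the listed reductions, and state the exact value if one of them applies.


With C = \frac{1}{11}: the canonical form is 3F2(-5, \frac{2}{5}, \frac{1}{2}; -\frac{2}{3}, \frac{5}{2}; \frac{1}{2}). Verdict: terminating. (-5)_k vanishes past k = 5, leaving a 6-term sum, computed directly. Hence: \frac{69578719}{786500000}.

Key observation: with t_0 = \frac{1}{11}, the parameter 1 appears in both the upper and lower lists and cancels (alongside the other common factor).
Adjacent-term ratio: r(k) = \frac{1}{2} * (k-5) (k+\frac{2}{5}) (k+\frac{1}{2}) / [(k-\frac{2}{3}) (k+\frac{5}{2}) (k+1)] - rational in k, leading ratio \frac{1}{2}; with t_0 = \frac{1}{11}, classification follows.


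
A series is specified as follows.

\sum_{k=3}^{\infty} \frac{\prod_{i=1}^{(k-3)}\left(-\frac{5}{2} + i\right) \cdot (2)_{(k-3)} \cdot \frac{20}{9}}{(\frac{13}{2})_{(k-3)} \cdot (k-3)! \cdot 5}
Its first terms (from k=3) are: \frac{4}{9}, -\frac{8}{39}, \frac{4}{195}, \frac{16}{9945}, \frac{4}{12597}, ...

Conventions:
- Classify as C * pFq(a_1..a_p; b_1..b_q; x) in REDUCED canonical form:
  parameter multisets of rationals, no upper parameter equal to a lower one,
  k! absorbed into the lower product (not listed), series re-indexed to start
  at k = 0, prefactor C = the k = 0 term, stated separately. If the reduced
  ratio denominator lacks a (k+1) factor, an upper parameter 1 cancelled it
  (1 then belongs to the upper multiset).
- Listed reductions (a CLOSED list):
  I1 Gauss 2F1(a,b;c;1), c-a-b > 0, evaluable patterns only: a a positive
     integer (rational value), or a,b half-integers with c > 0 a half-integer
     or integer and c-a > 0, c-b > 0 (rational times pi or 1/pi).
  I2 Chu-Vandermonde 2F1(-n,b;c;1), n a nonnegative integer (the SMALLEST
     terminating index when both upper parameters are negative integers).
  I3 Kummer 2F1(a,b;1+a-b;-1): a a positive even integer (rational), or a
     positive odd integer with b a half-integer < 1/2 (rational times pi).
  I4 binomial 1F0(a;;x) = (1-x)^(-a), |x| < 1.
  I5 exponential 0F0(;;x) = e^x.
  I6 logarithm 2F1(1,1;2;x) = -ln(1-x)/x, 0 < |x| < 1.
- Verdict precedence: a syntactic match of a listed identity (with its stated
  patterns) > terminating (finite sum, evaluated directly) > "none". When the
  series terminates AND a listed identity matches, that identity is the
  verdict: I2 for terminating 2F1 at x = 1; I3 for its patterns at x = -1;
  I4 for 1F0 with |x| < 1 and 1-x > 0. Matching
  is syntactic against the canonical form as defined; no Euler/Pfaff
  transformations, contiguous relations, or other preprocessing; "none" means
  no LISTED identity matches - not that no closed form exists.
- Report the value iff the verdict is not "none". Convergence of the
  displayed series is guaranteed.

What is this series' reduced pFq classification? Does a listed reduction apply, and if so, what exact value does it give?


x = 1 here; the reduced form reads 2F1, upper {-\frac{3}{2}, 2}, lower {\frac{13}{2}}, C = \frac{4}{9}. Verdict (x = 1): Gauss's theorem (I1) applies (x = 1: the Gamma ratio telescopes since c-a-b = 6 > 0 and a = 2 in Z>0). Exact value: \frac{11}{42}.

First insight: from the first term \frac{4}{9}: the constant factors (prefactor 4/9) combine into one prefactor.
Term ratio: r(k) = 1 * (k-\frac{3}{2}) (k+2) / [(k+\frac{13}{2}) (k+1)] - rational; roots negated = parameters, x = 1, C = \frac{4}{9}.
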